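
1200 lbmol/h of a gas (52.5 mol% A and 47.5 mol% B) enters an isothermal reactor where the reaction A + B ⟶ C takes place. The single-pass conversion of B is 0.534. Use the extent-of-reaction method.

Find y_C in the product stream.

0.34

B reacted = 0.534 × 570 = 304.4 lbmol/h; ν_B = −1, so ξ = 304.4/1 = 304.4 lbmol/h.
Outlet amounts (n = n₀ + ν ξ):
  A: 630 − 1(304.4) = 325.6
  B: 570 − 1(304.4) = 265.6
  C: 0 + 1(304.4) = 304.4
Total out = 895.6 lbmol/h; y_C = 304.4 / 895.6 = 0.3399.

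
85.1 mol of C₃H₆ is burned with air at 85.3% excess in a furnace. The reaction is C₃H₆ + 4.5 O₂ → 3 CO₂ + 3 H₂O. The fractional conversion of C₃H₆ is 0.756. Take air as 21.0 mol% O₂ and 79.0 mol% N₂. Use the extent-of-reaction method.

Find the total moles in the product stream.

Stoichiometric O₂ = 4.5 × 85.1 = 382.9 mol; O₂ fed = 382.9 × 1.853 = 709.6 mol.
N₂ fed = 709.6 × 79/21 = 2669 mol.
Fuel reacted = 0.756 × 85.1 → ξ = 64.34 mol.
Outlet (n = n₀ + ν ξ):
  C₃H₆: 85.1 − 1(64.34) = 20.76
  O₂: 709.6 − 4.5(64.34) = 420.1
  N₂: 2669 (inert)
  CO₂: 0 + 3(64.34) = 193
  H₂O: 0 + 3(64.34) = 193
Total out = 20.76 + 420.1 + 2669 + 193 + 193 = 3496 mol.

3500 mol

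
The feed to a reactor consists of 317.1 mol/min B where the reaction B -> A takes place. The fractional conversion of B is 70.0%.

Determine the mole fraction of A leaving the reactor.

B reacted = 0.7 × 317.1 = 222 mol/min; ν_B = −1, so ξ = 222/1 = 222 mol/min.
Outlet amounts (n = n₀ + ν ξ):
  B: 317.1 − 1(222) = 95.13
  A: 0 + 1(222) = 222
Total out = 317.1 mol/min; y_A = 222 / 317.1 = 0.7.

0.7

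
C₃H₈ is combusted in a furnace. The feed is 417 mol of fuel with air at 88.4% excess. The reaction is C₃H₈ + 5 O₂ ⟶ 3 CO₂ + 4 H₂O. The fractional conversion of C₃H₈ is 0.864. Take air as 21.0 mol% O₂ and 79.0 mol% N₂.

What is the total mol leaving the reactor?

Stoichiometric O₂ = 5 × 417 = 2085 mol; O₂ fed = 2085 × 1.884 = 3928 mol.
N₂ fed = 3928 × 79/21 = 14780 mol.
Fuel reacted = 0.864 × 417 → ξ = 360.3 mol.
Outlet (n = n₀ + ν ξ):
  C₃H₈: 417 − 1(360.3) = 56.71
  O₂: 3928 − 5(360.3) = 2127
  N₂: 14780 (inert)
  CO₂: 0 + 3(360.3) = 1081
  H₂O: 0 + 4(360.3) = 1441
Total out = 56.71 + 2127 + 14780 + 1081 + 1441 = 19480 mol.

19500 mol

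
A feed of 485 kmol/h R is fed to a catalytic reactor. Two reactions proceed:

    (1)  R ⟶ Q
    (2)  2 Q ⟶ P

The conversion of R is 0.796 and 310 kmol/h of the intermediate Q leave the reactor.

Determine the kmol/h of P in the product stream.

Conversion of R: R consumed = 1ξ₁ = 0.796 × 485 → ξ₁ = 386.1 kmol/h.
Q balance: n_Q = 0 + 1ξ₁ − 2ξ₂ = 310 → ξ₂ = (1·386.1 − 310)/2 = 38.03 kmol/h.
Outlet amounts (n = n₀ + Σ ν·ξ):
  R: 485 − 1(386.1) = 98.94
  Q: 0 + 1(386.1) − 2(38.03) = 310
  P: 0 + 1(38.03) = 38.03

38 kmol/h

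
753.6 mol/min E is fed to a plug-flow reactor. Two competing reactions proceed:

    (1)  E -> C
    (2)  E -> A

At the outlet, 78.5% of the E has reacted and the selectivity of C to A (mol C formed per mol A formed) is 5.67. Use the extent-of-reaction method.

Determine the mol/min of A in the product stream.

Conversion of E: E consumed = 0.785 × 753.6 = 591.6 mol/min = 1ξ₁ + 1ξ₂.
Selectivity: 1ξ₁ / (1ξ₂) = 5.67 → ξ₁ = 5.67 ξ₂.
Substitute: (1·5.67 + 1) ξ₂ = 591.6 → ξ₂ = 88.69 mol/min, ξ₁ = 502.9 mol/min.
Outlet amounts (n = n₀ + Σ ν·ξ):
  E: 753.6 − 1(502.9) − 1(88.69) = 162
  C: 0 + 1(502.9) = 502.9
  A: 0 + 1(88.69) = 88.69

88.7 mol/min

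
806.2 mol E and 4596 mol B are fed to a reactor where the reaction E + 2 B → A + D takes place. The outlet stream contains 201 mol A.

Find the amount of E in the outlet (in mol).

605 mol

For A: n = n₀ + 1ξ → 201 = 0 + 1ξ, giving ξ = 201 mol.
Outlet amounts (n = n₀ + ν ξ):
  E: 806.2 − 1(201) = 605.2
  B: 4596 − 2(201) = 4194
  A: 0 + 1(201) = 201
  D: 0 + 1(201) = 201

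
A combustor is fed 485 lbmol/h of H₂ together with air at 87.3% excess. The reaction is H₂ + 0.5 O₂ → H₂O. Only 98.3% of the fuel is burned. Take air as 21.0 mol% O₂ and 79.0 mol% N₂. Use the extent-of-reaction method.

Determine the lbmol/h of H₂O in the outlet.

Stoichiometric O₂ = 0.5 × 485 = 242.5 lbmol/h; O₂ fed = 242.5 × 1.873 = 454.2 lbmol/h.
N₂ fed = 454.2 × 79/21 = 1709 lbmol/h.
Fuel reacted = 0.983 × 485 → ξ = 476.8 lbmol/h.
Outlet (n = n₀ + ν ξ):
  H₂: 485 − 1(476.8) = 8.245
  O₂: 454.2 − 0.5(476.8) = 215.8
  N₂: 1709 (inert)
  H₂O: 0 + 1(476.8) = 476.8

477 lbmol/h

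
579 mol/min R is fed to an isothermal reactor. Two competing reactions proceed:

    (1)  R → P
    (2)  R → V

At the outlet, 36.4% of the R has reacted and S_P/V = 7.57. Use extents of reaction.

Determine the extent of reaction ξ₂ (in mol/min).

ξ₂ = 24.6 mol/min

Conversion of R: R consumed = 0.364 × 579 = 210.8 mol/min = 1ξ₁ + 1ξ₂.
Selectivity: 1ξ₁ / (1ξ₂) = 7.57 → ξ₁ = 7.57 ξ₂.
Substitute: (1·7.57 + 1) ξ₂ = 210.8 → ξ₂ = 24.59 mol/min, ξ₁ = 186.2 mol/min.
Outlet amounts (n = n₀ + Σ ν·ξ):
  R: 579 − 1(186.2) − 1(24.59) = 368.2
  P: 0 + 1(186.2) = 186.2
  V: 0 + 1(24.59) = 24.59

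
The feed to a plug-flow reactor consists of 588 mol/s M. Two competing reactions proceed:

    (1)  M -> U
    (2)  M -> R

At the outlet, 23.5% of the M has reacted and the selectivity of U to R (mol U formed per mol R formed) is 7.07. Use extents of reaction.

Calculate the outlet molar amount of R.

17.1 mol/s

Conversion of M: M consumed = 0.235 × 588 = 138.2 mol/s = 1ξ₁ + 1ξ₂.
Selectivity: 1ξ₁ / (1ξ₂) = 7.07 → ξ₁ = 7.07 ξ₂.
Substitute: (1·7.07 + 1) ξ₂ = 138.2 → ξ₂ = 17.12 mol/s, ξ₁ = 121.1 mol/s.
Outlet amounts (n = n₀ + Σ ν·ξ):
  M: 588 − 1(121.1) − 1(17.12) = 449.8
  U: 0 + 1(121.1) = 121.1
  R: 0 + 1(17.12) = 17.12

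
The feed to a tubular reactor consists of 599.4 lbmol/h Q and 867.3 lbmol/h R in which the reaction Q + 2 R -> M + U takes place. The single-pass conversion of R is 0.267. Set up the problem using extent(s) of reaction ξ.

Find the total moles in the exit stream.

R reacted = 0.267 × 867.3 = 231.6 lbmol/h; ν_R = −2, so ξ = 231.6/2 = 115.8 lbmol/h.
Outlet amounts (n = n₀ + ν ξ):
  Q: 599.4 − 1(115.8) = 483.6
  R: 867.3 − 2(115.8) = 635.7
  M: 0 + 1(115.8) = 115.8
  U: 0 + 1(115.8) = 115.8
Total out = 483.6 + 635.7 + 115.8 + 115.8 = 1351 lbmol/h.

1350 lbmol/h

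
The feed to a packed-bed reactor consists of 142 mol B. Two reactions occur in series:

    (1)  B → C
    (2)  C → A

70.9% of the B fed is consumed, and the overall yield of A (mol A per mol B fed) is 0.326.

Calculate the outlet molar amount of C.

Conversion of B: B consumed = 1ξ₁ = 0.709 × 142 → ξ₁ = 100.7 mol.
Yield of A: 1ξ₂ / 142 = 0.326 → ξ₂ = 46.29 mol.
Outlet amounts (n = n₀ + Σ ν·ξ):
  B: 142 − 1(100.7) = 41.32
  C: 0 + 1(100.7) − 1(46.29) = 54.39
  A: 0 + 1(46.29) = 46.29

54.4 mol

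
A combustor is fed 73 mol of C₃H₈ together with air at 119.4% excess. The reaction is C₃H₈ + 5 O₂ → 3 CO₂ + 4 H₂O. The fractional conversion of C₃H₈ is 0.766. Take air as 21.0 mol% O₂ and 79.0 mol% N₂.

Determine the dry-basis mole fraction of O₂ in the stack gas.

Stoichiometric O₂ = 5 × 73 = 365 mol; O₂ fed = 365 × 2.194 = 800.8 mol.
N₂ fed = 800.8 × 79/21 = 3013 mol.
Fuel reacted = 0.766 × 73 → ξ = 55.92 mol.
Outlet (n = n₀ + ν ξ):
  C₃H₈: 73 − 1(55.92) = 17.08
  O₂: 800.8 − 5(55.92) = 521.2
  N₂: 3013 (inert)
  CO₂: 0 + 3(55.92) = 167.8
  H₂O: 0 + 4(55.92) = 223.7
Dry total = 3719 mol; y_O₂ (dry) = 521.2 / 3719 = 0.1402.

0.14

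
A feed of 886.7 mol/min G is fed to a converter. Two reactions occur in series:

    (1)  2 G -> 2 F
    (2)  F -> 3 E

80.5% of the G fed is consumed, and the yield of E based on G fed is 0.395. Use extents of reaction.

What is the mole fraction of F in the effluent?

Conversion of G: G consumed = 2ξ₁ = 0.805 × 886.7 → ξ₁ = 356.9 mol/min.
Yield of E: 3ξ₂ / 886.7 = 0.395 → ξ₂ = 116.7 mol/min.
Outlet amounts (n = n₀ + Σ ν·ξ):
  G: 886.7 − 2(356.9) = 172.9
  F: 0 + 2(356.9) − 1(116.7) = 597
  E: 0 + 3(116.7) = 350.2
Total out = 1120 mol/min; y_F = 597 / 1120 = 0.533.

0.533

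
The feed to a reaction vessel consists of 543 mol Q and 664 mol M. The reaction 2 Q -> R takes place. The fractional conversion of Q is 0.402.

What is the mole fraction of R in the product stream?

0.0994

Q reacted = 0.402 × 543 = 218.3 mol; ν_Q = −2, so ξ = 218.3/2 = 109.1 mol.
Outlet amounts (n = n₀ + ν ξ):
  Q: 543 − 2(109.1) = 324.7
  R: 0 + 1(109.1) = 109.1
  M: 664 (inert)
Total out = 1098 mol; y_R = 109.1 / 1098 = 0.09941.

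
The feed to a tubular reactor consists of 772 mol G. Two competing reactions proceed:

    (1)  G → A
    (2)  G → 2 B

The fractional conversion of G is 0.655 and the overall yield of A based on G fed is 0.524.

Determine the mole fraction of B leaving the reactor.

Yield of A: 1ξ₁ / 772 = 0.524 → ξ₁ = 404.5 mol.
Conversion of G: 1ξ₁ + 1ξ₂ = 0.655 × 772 = 505.7 → ξ₂ = 101.1 mol.
Outlet amounts (n = n₀ + Σ ν·ξ):
  G: 772 − 1(404.5) − 1(101.1) = 266.3
  A: 0 + 1(404.5) = 404.5
  B: 0 + 2(101.1) = 202.3
Total out = 873.1 mol; y_B = 202.3 / 873.1 = 0.2317.

0.232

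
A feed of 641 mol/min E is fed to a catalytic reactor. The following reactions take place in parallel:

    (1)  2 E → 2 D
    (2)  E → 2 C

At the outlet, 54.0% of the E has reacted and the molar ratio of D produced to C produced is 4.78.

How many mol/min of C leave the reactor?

65.6 mol/min

Conversion of E: E consumed = 0.54 × 641 = 346.1 mol/min = 2ξ₁ + 1ξ₂.
Selectivity: 2ξ₁ / (2ξ₂) = 4.78 → ξ₁ = 4.78 ξ₂.
Substitute: (2·4.78 + 1) ξ₂ = 346.1 → ξ₂ = 32.78 mol/min, ξ₁ = 156.7 mol/min.
Outlet amounts (n = n₀ + Σ ν·ξ):
  E: 641 − 2(156.7) − 1(32.78) = 294.9
  D: 0 + 2(156.7) = 313.4
  C: 0 + 2(32.78) = 65.56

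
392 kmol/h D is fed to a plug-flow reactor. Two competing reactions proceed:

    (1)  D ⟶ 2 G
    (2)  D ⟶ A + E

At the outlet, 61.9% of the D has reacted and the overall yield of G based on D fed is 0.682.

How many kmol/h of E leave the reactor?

109 kmol/h

Yield of G: 2ξ₁ / 392 = 0.682 → ξ₁ = 133.7 kmol/h.
Conversion of D: 1ξ₁ + 1ξ₂ = 0.619 × 392 = 242.6 → ξ₂ = 109 kmol/h.
Outlet amounts (n = n₀ + Σ ν·ξ):
  D: 392 − 1(133.7) − 1(109) = 149.4
  G: 0 + 2(133.7) = 267.3
  A: 0 + 1(109) = 109
  E: 0 + 1(109) = 109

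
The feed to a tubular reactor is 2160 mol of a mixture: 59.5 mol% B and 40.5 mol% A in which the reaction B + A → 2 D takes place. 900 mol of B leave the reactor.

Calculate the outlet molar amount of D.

For B: n = n₀ − 1ξ → 900 = 1285 − 1ξ, giving ξ = 385.2 mol.
Outlet amounts (n = n₀ + ν ξ):
  B: 1285 − 1(385.2) = 900
  A: 874.8 − 1(385.2) = 489.6
  D: 0 + 2(385.2) = 770.4

770 mol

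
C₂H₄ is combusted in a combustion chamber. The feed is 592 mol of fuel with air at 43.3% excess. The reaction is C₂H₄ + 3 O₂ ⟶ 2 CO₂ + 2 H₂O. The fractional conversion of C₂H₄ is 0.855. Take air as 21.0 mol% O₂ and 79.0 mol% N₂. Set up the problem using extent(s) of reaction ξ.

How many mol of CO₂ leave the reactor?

1010 mol

Stoichiometric O₂ = 3 × 592 = 1776 mol; O₂ fed = 1776 × 1.433 = 2545 mol.
N₂ fed = 2545 × 79/21 = 9574 mol.
Fuel reacted = 0.855 × 592 → ξ = 506.2 mol.
Outlet (n = n₀ + ν ξ):
  C₂H₄: 592 − 1(506.2) = 85.84
  O₂: 2545 − 3(506.2) = 1027
  N₂: 9574 (inert)
  CO₂: 0 + 2(506.2) = 1012
  H₂O: 0 + 2(506.2) = 1012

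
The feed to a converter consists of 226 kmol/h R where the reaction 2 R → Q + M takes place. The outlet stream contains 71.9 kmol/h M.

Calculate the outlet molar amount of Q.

71.9 kmol/h

For M: n = n₀ + 1ξ → 71.9 = 0 + 1ξ, giving ξ = 71.9 kmol/h.
Outlet amounts (n = n₀ + ν ξ):
  R: 226 − 2(71.9) = 82.2
  Q: 0 + 1(71.9) = 71.9
  M: 0 + 1(71.9) = 71.9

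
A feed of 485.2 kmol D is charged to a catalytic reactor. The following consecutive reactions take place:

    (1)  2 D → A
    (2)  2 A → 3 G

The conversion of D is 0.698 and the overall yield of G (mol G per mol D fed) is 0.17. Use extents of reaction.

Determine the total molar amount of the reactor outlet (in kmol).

343 kmol

Conversion of D: D consumed = 2ξ₁ = 0.698 × 485.2 → ξ₁ = 169.3 kmol.
Yield of G: 3ξ₂ / 485.2 = 0.17 → ξ₂ = 27.49 kmol.
Outlet amounts (n = n₀ + Σ ν·ξ):
  D: 485.2 − 2(169.3) = 146.5
  A: 0 + 1(169.3) − 2(27.49) = 114.3
  G: 0 + 3(27.49) = 82.48
Total out = 146.5 + 114.3 + 82.48 = 343.4 kmol.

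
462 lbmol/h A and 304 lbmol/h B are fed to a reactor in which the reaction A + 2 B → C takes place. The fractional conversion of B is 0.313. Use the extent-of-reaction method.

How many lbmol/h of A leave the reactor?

414 lbmol/h

B reacted = 0.313 × 304 = 95.15 lbmol/h; ν_B = −2, so ξ = 95.15/2 = 47.58 lbmol/h.
Outlet amounts (n = n₀ + ν ξ):
  A: 462 − 1(47.58) = 414.4
  B: 304 − 2(47.58) = 208.8
  C: 0 + 1(47.58) = 47.58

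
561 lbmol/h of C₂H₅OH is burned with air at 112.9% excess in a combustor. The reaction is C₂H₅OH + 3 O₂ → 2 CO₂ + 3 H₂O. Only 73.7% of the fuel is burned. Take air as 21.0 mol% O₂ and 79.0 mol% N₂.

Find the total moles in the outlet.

18000 lbmol/h

Stoichiometric O₂ = 3 × 561 = 1683 lbmol/h; O₂ fed = 1683 × 2.129 = 3583 lbmol/h.
N₂ fed = 3583 × 79/21 = 13480 lbmol/h.
Fuel reacted = 0.737 × 561 → ξ = 413.5 lbmol/h.
Outlet (n = n₀ + ν ξ):
  C₂H₅OH: 561 − 1(413.5) = 147.5
  O₂: 3583 − 3(413.5) = 2343
  N₂: 13480 (inert)
  CO₂: 0 + 2(413.5) = 826.9
  H₂O: 0 + 3(413.5) = 1240
Total out = 147.5 + 2343 + 13480 + 826.9 + 1240 = 18040 lbmol/h.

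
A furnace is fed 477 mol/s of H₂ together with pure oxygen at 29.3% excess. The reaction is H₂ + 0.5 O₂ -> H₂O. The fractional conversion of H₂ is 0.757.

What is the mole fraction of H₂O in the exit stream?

Stoichiometric O₂ = 0.5 × 477 = 238.5 mol/s; O₂ fed = 238.5 × 1.293 = 308.4 mol/s.
Fuel reacted = 0.757 × 477 → ξ = 361.1 mol/s.
Outlet (n = n₀ + ν ξ):
  H₂: 477 − 1(361.1) = 115.9
  O₂: 308.4 − 0.5(361.1) = 127.8
  H₂O: 0 + 1(361.1) = 361.1
Total out = 604.8 mol/s; y_H₂O = 361.1 / 604.8 = 0.597.

0.597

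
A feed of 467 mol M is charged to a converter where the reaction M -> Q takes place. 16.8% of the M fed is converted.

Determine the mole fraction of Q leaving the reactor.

M reacted = 0.168 × 467 = 78.46 mol; ν_M = −1, so ξ = 78.46/1 = 78.46 mol.
Outlet amounts (n = n₀ + ν ξ):
  M: 467 − 1(78.46) = 388.5
  Q: 0 + 1(78.46) = 78.46
Total out = 467 mol; y_Q = 78.46 / 467 = 0.168.

0.168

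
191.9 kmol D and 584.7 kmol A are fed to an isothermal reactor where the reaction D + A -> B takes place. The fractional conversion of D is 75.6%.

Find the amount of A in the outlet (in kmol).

D reacted = 0.756 × 191.9 = 145.1 kmol; ν_D = −1, so ξ = 145.1/1 = 145.1 kmol.
Outlet amounts (n = n₀ + ν ξ):
  D: 191.9 − 1(145.1) = 46.82
  A: 584.7 − 1(145.1) = 439.6
  B: 0 + 1(145.1) = 145.1

440 kmol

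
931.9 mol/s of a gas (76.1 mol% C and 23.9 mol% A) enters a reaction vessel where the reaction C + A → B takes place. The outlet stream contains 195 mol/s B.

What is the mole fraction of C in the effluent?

For B: n = n₀ + 1ξ → 195 = 0 + 1ξ, giving ξ = 195 mol/s.
Outlet amounts (n = n₀ + ν ξ):
  C: 709.2 − 1(195) = 514.2
  A: 222.7 − 1(195) = 27.72
  B: 0 + 1(195) = 195
Total out = 736.9 mol/s; y_C = 514.2 / 736.9 = 0.6978.

0.698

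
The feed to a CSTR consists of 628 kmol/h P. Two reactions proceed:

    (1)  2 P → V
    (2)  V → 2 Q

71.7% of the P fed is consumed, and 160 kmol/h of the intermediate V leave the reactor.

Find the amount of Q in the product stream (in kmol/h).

Conversion of P: P consumed = 2ξ₁ = 0.717 × 628 → ξ₁ = 225.1 kmol/h.
V balance: n_V = 0 + 1ξ₁ − 1ξ₂ = 160 → ξ₂ = (1·225.1 − 160)/1 = 65.14 kmol/h.
Outlet amounts (n = n₀ + Σ ν·ξ):
  P: 628 − 2(225.1) = 177.7
  V: 0 + 1(225.1) − 1(65.14) = 160
  Q: 0 + 2(65.14) = 130.3

130 kmol/h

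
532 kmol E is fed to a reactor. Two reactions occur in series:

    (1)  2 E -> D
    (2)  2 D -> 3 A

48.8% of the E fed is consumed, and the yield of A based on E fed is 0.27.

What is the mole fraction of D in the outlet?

0.0757

Conversion of E: E consumed = 2ξ₁ = 0.488 × 532 → ξ₁ = 129.8 kmol.
Yield of A: 3ξ₂ / 532 = 0.27 → ξ₂ = 47.88 kmol.
Outlet amounts (n = n₀ + Σ ν·ξ):
  E: 532 − 2(129.8) = 272.4
  D: 0 + 1(129.8) − 2(47.88) = 34.05
  A: 0 + 3(47.88) = 143.6
Total out = 450.1 kmol; y_D = 34.05 / 450.1 = 0.07565.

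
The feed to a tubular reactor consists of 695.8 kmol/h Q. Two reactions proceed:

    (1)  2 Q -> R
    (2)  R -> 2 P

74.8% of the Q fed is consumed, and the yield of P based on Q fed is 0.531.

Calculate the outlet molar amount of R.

Conversion of Q: Q consumed = 2ξ₁ = 0.748 × 695.8 → ξ₁ = 260.2 kmol/h.
Yield of P: 2ξ₂ / 695.8 = 0.531 → ξ₂ = 184.7 kmol/h.
Outlet amounts (n = n₀ + Σ ν·ξ):
  Q: 695.8 − 2(260.2) = 175.3
  R: 0 + 1(260.2) − 1(184.7) = 75.49
  P: 0 + 2(184.7) = 369.5

75.5 kmol/h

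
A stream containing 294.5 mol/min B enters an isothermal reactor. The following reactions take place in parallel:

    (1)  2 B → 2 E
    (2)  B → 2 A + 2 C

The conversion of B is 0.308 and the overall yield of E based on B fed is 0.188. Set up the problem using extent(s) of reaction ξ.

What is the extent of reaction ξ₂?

ξ₂ = 35.3 mol/min

Yield of E: 2ξ₁ / 294.5 = 0.188 → ξ₁ = 27.68 mol/min.
Conversion of B: 2ξ₁ + 1ξ₂ = 0.308 × 294.5 = 90.71 → ξ₂ = 35.34 mol/min.
Outlet amounts (n = n₀ + Σ ν·ξ):
  B: 294.5 − 2(27.68) − 1(35.34) = 203.8
  E: 0 + 2(27.68) = 55.37
  A: 0 + 2(35.34) = 70.68
  C: 0 + 2(35.34) = 70.68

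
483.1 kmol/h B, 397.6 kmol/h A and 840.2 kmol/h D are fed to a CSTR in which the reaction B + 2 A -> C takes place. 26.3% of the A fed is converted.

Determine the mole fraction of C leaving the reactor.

0.0323

A reacted = 0.263 × 397.6 = 104.6 kmol/h; ν_A = −2, so ξ = 104.6/2 = 52.28 kmol/h.
Outlet amounts (n = n₀ + ν ξ):
  B: 483.1 − 1(52.28) = 430.8
  A: 397.6 − 2(52.28) = 293
  C: 0 + 1(52.28) = 52.28
  D: 840.2 (inert)
Total out = 1616 kmol/h; y_C = 52.28 / 1616 = 0.03235.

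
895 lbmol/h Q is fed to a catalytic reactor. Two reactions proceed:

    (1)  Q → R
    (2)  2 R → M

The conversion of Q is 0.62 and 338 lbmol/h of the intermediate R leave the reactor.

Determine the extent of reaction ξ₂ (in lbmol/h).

ξ₂ = 108 lbmol/h

Conversion of Q: Q consumed = 1ξ₁ = 0.62 × 895 → ξ₁ = 554.9 lbmol/h.
R balance: n_R = 0 + 1ξ₁ − 2ξ₂ = 338 → ξ₂ = (1·554.9 − 338)/2 = 108.4 lbmol/h.
Outlet amounts (n = n₀ + Σ ν·ξ):
  Q: 895 − 1(554.9) = 340.1
  R: 0 + 1(554.9) − 2(108.4) = 338
  M: 0 + 1(108.4) = 108.4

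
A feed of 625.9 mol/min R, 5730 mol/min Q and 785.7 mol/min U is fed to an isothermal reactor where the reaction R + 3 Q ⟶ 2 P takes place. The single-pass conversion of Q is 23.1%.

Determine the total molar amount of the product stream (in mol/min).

6260 mol/min

Q reacted = 0.231 × 5730 = 1324 mol/min; ν_Q = −3, so ξ = 1324/3 = 441.2 mol/min.
Outlet amounts (n = n₀ + ν ξ):
  R: 625.9 − 1(441.2) = 184.7
  Q: 5730 − 3(441.2) = 4406
  P: 0 + 2(441.2) = 882.4
  U: 785.7 (inert)
Total out = 184.7 + 4406 + 882.4 + 785.7 = 6259 mol/min.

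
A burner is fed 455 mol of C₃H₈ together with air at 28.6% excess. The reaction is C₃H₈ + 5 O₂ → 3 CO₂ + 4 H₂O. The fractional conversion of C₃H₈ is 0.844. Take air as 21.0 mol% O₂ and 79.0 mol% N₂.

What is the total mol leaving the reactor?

Stoichiometric O₂ = 5 × 455 = 2275 mol; O₂ fed = 2275 × 1.286 = 2926 mol.
N₂ fed = 2926 × 79/21 = 11010 mol.
Fuel reacted = 0.844 × 455 → ξ = 384 mol.
Outlet (n = n₀ + ν ξ):
  C₃H₈: 455 − 1(384) = 70.98
  O₂: 2926 − 5(384) = 1006
  N₂: 11010 (inert)
  CO₂: 0 + 3(384) = 1152
  H₂O: 0 + 4(384) = 1536
Total out = 70.98 + 1006 + 11010 + 1152 + 1536 = 14770 mol.

14800 mol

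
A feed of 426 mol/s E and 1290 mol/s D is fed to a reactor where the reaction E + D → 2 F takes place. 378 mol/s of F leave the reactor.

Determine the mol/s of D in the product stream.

1100 mol/s

For F: n = n₀ + 2ξ → 378 = 0 + 2ξ, giving ξ = 189 mol/s.
Outlet amounts (n = n₀ + ν ξ):
  E: 426 − 1(189) = 237
  D: 1290 − 1(189) = 1101
  F: 0 + 2(189) = 378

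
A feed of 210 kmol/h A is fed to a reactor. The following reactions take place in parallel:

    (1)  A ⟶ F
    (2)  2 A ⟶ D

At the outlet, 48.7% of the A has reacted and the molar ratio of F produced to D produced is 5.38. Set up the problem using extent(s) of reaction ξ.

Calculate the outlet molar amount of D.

Conversion of A: A consumed = 0.487 × 210 = 102.3 kmol/h = 1ξ₁ + 2ξ₂.
Selectivity: 1ξ₁ / (1ξ₂) = 5.38 → ξ₁ = 5.38 ξ₂.
Substitute: (1·5.38 + 2) ξ₂ = 102.3 → ξ₂ = 13.86 kmol/h, ξ₁ = 74.55 kmol/h.
Outlet amounts (n = n₀ + Σ ν·ξ):
  A: 210 − 1(74.55) − 2(13.86) = 107.7
  F: 0 + 1(74.55) = 74.55
  D: 0 + 1(13.86) = 13.86

13.9 kmol/h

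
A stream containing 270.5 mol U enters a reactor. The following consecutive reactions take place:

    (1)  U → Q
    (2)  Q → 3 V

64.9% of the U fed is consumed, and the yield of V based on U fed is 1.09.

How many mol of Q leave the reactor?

77.3 mol

Conversion of U: U consumed = 1ξ₁ = 0.649 × 270.5 → ξ₁ = 175.6 mol.
Yield of V: 3ξ₂ / 270.5 = 1.09 → ξ₂ = 98.28 mol.
Outlet amounts (n = n₀ + Σ ν·ξ):
  U: 270.5 − 1(175.6) = 94.95
  Q: 0 + 1(175.6) − 1(98.28) = 77.27
  V: 0 + 3(98.28) = 294.8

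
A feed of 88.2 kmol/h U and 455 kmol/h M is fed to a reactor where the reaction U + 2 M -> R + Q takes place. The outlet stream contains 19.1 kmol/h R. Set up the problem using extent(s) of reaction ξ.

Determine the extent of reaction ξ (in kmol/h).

For R: n = n₀ + 1ξ → 19.1 = 0 + 1ξ, giving ξ = 19.1 kmol/h.
Outlet amounts (n = n₀ + ν ξ):
  U: 88.2 − 1(19.1) = 69.1
  M: 455 − 2(19.1) = 416.8
  R: 0 + 1(19.1) = 19.1
  Q: 0 + 1(19.1) = 19.1

ξ = 19.1 kmol/h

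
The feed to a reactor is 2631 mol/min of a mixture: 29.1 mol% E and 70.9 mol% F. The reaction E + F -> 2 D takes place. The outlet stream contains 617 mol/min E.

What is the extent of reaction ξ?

ξ = 149 mol/min

For E: n = n₀ − 1ξ → 617 = 765.6 − 1ξ, giving ξ = 148.6 mol/min.
Outlet amounts (n = n₀ + ν ξ):
  E: 765.6 − 1(148.6) = 617
  F: 1865 − 1(148.6) = 1717
  D: 0 + 2(148.6) = 297.2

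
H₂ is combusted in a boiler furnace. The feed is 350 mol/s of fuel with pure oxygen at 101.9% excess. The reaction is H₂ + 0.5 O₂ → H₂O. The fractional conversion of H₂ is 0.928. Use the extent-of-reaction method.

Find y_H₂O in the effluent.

0.6

Stoichiometric O₂ = 0.5 × 350 = 175 mol/s; O₂ fed = 175 × 2.019 = 353.3 mol/s.
Fuel reacted = 0.928 × 350 → ξ = 324.8 mol/s.
Outlet (n = n₀ + ν ξ):
  H₂: 350 − 1(324.8) = 25.2
  O₂: 353.3 − 0.5(324.8) = 190.9
  H₂O: 0 + 1(324.8) = 324.8
Total out = 540.9 mol/s; y_H₂O = 324.8 / 540.9 = 0.6005.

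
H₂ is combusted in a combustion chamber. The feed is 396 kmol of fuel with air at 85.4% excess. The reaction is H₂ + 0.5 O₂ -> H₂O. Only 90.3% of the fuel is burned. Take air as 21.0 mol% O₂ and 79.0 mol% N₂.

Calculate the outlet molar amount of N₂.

Stoichiometric O₂ = 0.5 × 396 = 198 kmol; O₂ fed = 198 × 1.854 = 367.1 kmol.
N₂ fed = 367.1 × 79/21 = 1381 kmol.
Fuel reacted = 0.903 × 396 → ξ = 357.6 kmol.
Outlet (n = n₀ + ν ξ):
  H₂: 396 − 1(357.6) = 38.41
  O₂: 367.1 − 0.5(357.6) = 188.3
  N₂: 1381 (inert)
  H₂O: 0 + 1(357.6) = 357.6

1380 kmol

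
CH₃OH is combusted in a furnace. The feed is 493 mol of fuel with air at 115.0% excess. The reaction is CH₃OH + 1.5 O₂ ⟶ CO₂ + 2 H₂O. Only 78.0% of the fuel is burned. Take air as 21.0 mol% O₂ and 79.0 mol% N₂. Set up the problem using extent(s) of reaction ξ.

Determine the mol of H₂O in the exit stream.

769 mol

Stoichiometric O₂ = 1.5 × 493 = 739.5 mol; O₂ fed = 739.5 × 2.150 = 1590 mol.
N₂ fed = 1590 × 79/21 = 5981 mol.
Fuel reacted = 0.78 × 493 → ξ = 384.5 mol.
Outlet (n = n₀ + ν ξ):
  CH₃OH: 493 − 1(384.5) = 108.5
  O₂: 1590 − 1.5(384.5) = 1013
  N₂: 5981 (inert)
  CO₂: 0 + 1(384.5) = 384.5
  H₂O: 0 + 2(384.5) = 769.1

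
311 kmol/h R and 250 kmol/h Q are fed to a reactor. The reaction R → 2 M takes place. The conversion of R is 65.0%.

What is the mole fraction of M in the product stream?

R reacted = 0.65 × 311 = 202.2 kmol/h; ν_R = −1, so ξ = 202.2/1 = 202.2 kmol/h.
Outlet amounts (n = n₀ + ν ξ):
  R: 311 − 1(202.2) = 108.8
  M: 0 + 2(202.2) = 404.3
  Q: 250 (inert)
Total out = 763.1 kmol/h; y_M = 404.3 / 763.1 = 0.5298.

0.53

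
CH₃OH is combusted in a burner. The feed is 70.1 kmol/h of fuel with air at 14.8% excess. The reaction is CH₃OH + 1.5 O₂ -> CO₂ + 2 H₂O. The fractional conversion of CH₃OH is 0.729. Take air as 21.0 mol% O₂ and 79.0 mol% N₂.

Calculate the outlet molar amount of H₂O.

Stoichiometric O₂ = 1.5 × 70.1 = 105.1 kmol/h; O₂ fed = 105.1 × 1.148 = 120.7 kmol/h.
N₂ fed = 120.7 × 79/21 = 454.1 kmol/h.
Fuel reacted = 0.729 × 70.1 → ξ = 51.1 kmol/h.
Outlet (n = n₀ + ν ξ):
  CH₃OH: 70.1 − 1(51.1) = 19
  O₂: 120.7 − 1.5(51.1) = 44.06
  N₂: 454.1 (inert)
  CO₂: 0 + 1(51.1) = 51.1
  H₂O: 0 + 2(51.1) = 102.2

102 kmol/h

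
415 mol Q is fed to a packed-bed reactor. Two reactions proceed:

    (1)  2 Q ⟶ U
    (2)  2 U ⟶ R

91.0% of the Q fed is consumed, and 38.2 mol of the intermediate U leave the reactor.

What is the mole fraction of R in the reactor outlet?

Conversion of Q: Q consumed = 2ξ₁ = 0.91 × 415 → ξ₁ = 188.8 mol.
U balance: n_U = 0 + 1ξ₁ − 2ξ₂ = 38.2 → ξ₂ = (1·188.8 − 38.2)/2 = 75.31 mol.
Outlet amounts (n = n₀ + Σ ν·ξ):
  Q: 415 − 2(188.8) = 37.35
  U: 0 + 1(188.8) − 2(75.31) = 38.2
  R: 0 + 1(75.31) = 75.31
Total out = 150.9 mol; y_R = 75.31 / 150.9 = 0.4992.

0.499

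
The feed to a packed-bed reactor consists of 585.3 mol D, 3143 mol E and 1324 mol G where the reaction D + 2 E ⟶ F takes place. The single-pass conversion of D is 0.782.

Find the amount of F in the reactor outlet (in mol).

458 mol

D reacted = 0.782 × 585.3 = 457.7 mol; ν_D = −1, so ξ = 457.7/1 = 457.7 mol.
Outlet amounts (n = n₀ + ν ξ):
  D: 585.3 − 1(457.7) = 127.6
  E: 3143 − 2(457.7) = 2228
  F: 0 + 1(457.7) = 457.7
  G: 1324 (inert)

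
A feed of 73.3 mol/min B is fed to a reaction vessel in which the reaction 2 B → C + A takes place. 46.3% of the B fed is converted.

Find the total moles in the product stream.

73.3 mol/min

B reacted = 0.463 × 73.3 = 33.94 mol/min; ν_B = −2, so ξ = 33.94/2 = 16.97 mol/min.
Outlet amounts (n = n₀ + ν ξ):
  B: 73.3 − 2(16.97) = 39.36
  C: 0 + 1(16.97) = 16.97
  A: 0 + 1(16.97) = 16.97
Total out = 39.36 + 16.97 + 16.97 = 73.3 mol/min.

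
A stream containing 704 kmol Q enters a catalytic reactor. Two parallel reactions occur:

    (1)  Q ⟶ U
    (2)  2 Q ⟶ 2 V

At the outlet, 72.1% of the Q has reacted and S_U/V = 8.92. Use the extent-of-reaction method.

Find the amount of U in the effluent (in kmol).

Conversion of Q: Q consumed = 0.721 × 704 = 507.6 kmol = 1ξ₁ + 2ξ₂.
Selectivity: 1ξ₁ / (2ξ₂) = 8.92 → ξ₁ = 17.84 ξ₂.
Substitute: (1·17.84 + 2) ξ₂ = 507.6 → ξ₂ = 25.58 kmol, ξ₁ = 456.4 kmol.
Outlet amounts (n = n₀ + Σ ν·ξ):
  Q: 704 − 1(456.4) − 2(25.58) = 196.4
  U: 0 + 1(456.4) = 456.4
  V: 0 + 2(25.58) = 51.17

456 kmol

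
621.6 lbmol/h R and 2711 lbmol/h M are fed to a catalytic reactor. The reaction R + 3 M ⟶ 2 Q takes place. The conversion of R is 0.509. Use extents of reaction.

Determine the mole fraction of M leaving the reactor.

0.653

R reacted = 0.509 × 621.6 = 316.4 lbmol/h; ν_R = −1, so ξ = 316.4/1 = 316.4 lbmol/h.
Outlet amounts (n = n₀ + ν ξ):
  R: 621.6 − 1(316.4) = 305.2
  M: 2711 − 3(316.4) = 1762
  Q: 0 + 2(316.4) = 632.8
Total out = 2700 lbmol/h; y_M = 1762 / 2700 = 0.6526.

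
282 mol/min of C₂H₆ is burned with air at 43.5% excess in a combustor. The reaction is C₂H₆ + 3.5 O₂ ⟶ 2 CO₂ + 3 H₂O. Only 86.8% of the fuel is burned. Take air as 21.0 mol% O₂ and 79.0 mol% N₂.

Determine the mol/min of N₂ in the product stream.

5330 mol/min

Stoichiometric O₂ = 3.5 × 282 = 987 mol/min; O₂ fed = 987 × 1.435 = 1416 mol/min.
N₂ fed = 1416 × 79/21 = 5328 mol/min.
Fuel reacted = 0.868 × 282 → ξ = 244.8 mol/min.
Outlet (n = n₀ + ν ξ):
  C₂H₆: 282 − 1(244.8) = 37.22
  O₂: 1416 − 3.5(244.8) = 559.6
  N₂: 5328 (inert)
  CO₂: 0 + 2(244.8) = 489.6
  H₂O: 0 + 3(244.8) = 734.3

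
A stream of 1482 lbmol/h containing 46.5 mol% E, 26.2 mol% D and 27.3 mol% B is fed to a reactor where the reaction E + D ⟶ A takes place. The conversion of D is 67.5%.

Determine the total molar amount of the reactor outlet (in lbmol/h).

1220 lbmol/h

D reacted = 0.675 × 388.3 = 262.1 lbmol/h; ν_D = −1, so ξ = 262.1/1 = 262.1 lbmol/h.
Outlet amounts (n = n₀ + ν ξ):
  E: 689.1 − 1(262.1) = 427
  D: 388.3 − 1(262.1) = 126.2
  A: 0 + 1(262.1) = 262.1
  B: 404.6 (inert)
Total out = 427 + 126.2 + 262.1 + 404.6 = 1220 lbmol/h.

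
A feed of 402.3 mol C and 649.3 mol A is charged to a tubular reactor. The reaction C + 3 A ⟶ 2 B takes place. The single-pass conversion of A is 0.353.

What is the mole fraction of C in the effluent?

0.363

A reacted = 0.353 × 649.3 = 229.2 mol; ν_A = −3, so ξ = 229.2/3 = 76.4 mol.
Outlet amounts (n = n₀ + ν ξ):
  C: 402.3 − 1(76.4) = 325.9
  A: 649.3 − 3(76.4) = 420.1
  B: 0 + 2(76.4) = 152.8
Total out = 898.8 mol; y_C = 325.9 / 898.8 = 0.3626.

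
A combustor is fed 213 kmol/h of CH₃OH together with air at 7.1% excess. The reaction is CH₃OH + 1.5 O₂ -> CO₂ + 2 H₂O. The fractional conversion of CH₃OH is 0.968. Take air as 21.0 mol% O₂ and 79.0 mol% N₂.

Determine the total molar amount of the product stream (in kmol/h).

Stoichiometric O₂ = 1.5 × 213 = 319.5 kmol/h; O₂ fed = 319.5 × 1.071 = 342.2 kmol/h.
N₂ fed = 342.2 × 79/21 = 1287 kmol/h.
Fuel reacted = 0.968 × 213 → ξ = 206.2 kmol/h.
Outlet (n = n₀ + ν ξ):
  CH₃OH: 213 − 1(206.2) = 6.816
  O₂: 342.2 − 1.5(206.2) = 32.91
  N₂: 1287 (inert)
  CO₂: 0 + 1(206.2) = 206.2
  H₂O: 0 + 2(206.2) = 412.4
Total out = 6.816 + 32.91 + 1287 + 206.2 + 412.4 = 1946 kmol/h.

1950 kmol/h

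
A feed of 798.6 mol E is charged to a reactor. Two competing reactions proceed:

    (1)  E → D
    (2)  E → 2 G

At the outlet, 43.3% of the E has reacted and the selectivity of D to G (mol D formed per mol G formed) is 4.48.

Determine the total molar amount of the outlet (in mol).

Conversion of E: E consumed = 0.433 × 798.6 = 345.8 mol = 1ξ₁ + 1ξ₂.
Selectivity: 1ξ₁ / (2ξ₂) = 4.48 → ξ₁ = 8.96 ξ₂.
Substitute: (1·8.96 + 1) ξ₂ = 345.8 → ξ₂ = 34.72 mol, ξ₁ = 311.1 mol.
Outlet amounts (n = n₀ + Σ ν·ξ):
  E: 798.6 − 1(311.1) − 1(34.72) = 452.8
  D: 0 + 1(311.1) = 311.1
  G: 0 + 2(34.72) = 69.44
Total out = 452.8 + 311.1 + 69.44 = 833.3 mol.

833 mol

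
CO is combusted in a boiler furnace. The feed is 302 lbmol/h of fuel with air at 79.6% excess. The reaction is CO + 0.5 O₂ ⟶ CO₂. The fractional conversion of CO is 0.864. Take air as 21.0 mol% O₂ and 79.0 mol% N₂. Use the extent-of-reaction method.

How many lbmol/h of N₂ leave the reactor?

Stoichiometric O₂ = 0.5 × 302 = 151 lbmol/h; O₂ fed = 151 × 1.796 = 271.2 lbmol/h.
N₂ fed = 271.2 × 79/21 = 1020 lbmol/h.
Fuel reacted = 0.864 × 302 → ξ = 260.9 lbmol/h.
Outlet (n = n₀ + ν ξ):
  CO: 302 − 1(260.9) = 41.07
  O₂: 271.2 − 0.5(260.9) = 140.7
  N₂: 1020 (inert)
  CO₂: 0 + 1(260.9) = 260.9

1020 lbmol/h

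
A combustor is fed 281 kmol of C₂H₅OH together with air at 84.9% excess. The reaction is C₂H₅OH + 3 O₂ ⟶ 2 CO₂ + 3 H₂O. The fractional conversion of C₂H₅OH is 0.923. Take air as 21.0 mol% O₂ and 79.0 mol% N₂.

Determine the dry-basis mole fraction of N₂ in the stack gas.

0.816

Stoichiometric O₂ = 3 × 281 = 843 kmol; O₂ fed = 843 × 1.849 = 1559 kmol.
N₂ fed = 1559 × 79/21 = 5864 kmol.
Fuel reacted = 0.923 × 281 → ξ = 259.4 kmol.
Outlet (n = n₀ + ν ξ):
  C₂H₅OH: 281 − 1(259.4) = 21.64
  O₂: 1559 − 3(259.4) = 780.6
  N₂: 5864 (inert)
  CO₂: 0 + 2(259.4) = 518.7
  H₂O: 0 + 3(259.4) = 778.1
Dry total = 7185 kmol; y_N₂ (dry) = 5864 / 7185 = 0.8161.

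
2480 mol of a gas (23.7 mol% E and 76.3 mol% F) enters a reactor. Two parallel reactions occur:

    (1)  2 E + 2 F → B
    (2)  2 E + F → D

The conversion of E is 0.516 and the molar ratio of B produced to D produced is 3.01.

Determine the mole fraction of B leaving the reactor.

0.0552

Conversion of E: E consumed = 0.516 × 587.8 = 303.3 mol = 2ξ₁ + 2ξ₂.
Selectivity: 1ξ₁ / (1ξ₂) = 3.01 → ξ₁ = 3.01 ξ₂.
Substitute: (2·3.01 + 2) ξ₂ = 303.3 → ξ₂ = 37.82 mol, ξ₁ = 113.8 mol.
Outlet amounts (n = n₀ + Σ ν·ξ):
  E: 587.8 − 2(113.8) − 2(37.82) = 284.5
  F: 1892 − 2(113.8) − 1(37.82) = 1627
  B: 0 + 1(113.8) = 113.8
  D: 0 + 1(37.82) = 37.82
Total out = 2063 mol; y_B = 113.8 / 2063 = 0.05518.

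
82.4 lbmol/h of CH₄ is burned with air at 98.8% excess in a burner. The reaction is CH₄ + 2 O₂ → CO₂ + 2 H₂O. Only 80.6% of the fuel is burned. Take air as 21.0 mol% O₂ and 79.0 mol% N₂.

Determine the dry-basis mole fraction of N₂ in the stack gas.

Stoichiometric O₂ = 2 × 82.4 = 164.8 lbmol/h; O₂ fed = 164.8 × 1.988 = 327.6 lbmol/h.
N₂ fed = 327.6 × 79/21 = 1232 lbmol/h.
Fuel reacted = 0.806 × 82.4 → ξ = 66.41 lbmol/h.
Outlet (n = n₀ + ν ξ):
  CH₄: 82.4 − 1(66.41) = 15.99
  O₂: 327.6 − 2(66.41) = 194.8
  N₂: 1232 (inert)
  CO₂: 0 + 1(66.41) = 66.41
  H₂O: 0 + 2(66.41) = 132.8
Dry total = 1510 lbmol/h; y_N₂ (dry) = 1232 / 1510 = 0.8164.

0.816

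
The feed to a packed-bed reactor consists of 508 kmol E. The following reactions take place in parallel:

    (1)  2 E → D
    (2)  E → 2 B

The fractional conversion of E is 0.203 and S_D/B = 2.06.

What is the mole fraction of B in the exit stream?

Conversion of E: E consumed = 0.203 × 508 = 103.1 kmol = 2ξ₁ + 1ξ₂.
Selectivity: 1ξ₁ / (2ξ₂) = 2.06 → ξ₁ = 4.12 ξ₂.
Substitute: (2·4.12 + 1) ξ₂ = 103.1 → ξ₂ = 11.16 kmol, ξ₁ = 45.98 kmol.
Outlet amounts (n = n₀ + Σ ν·ξ):
  E: 508 − 2(45.98) − 1(11.16) = 404.9
  D: 0 + 1(45.98) = 45.98
  B: 0 + 2(11.16) = 22.32
Total out = 473.2 kmol; y_B = 22.32 / 473.2 = 0.04717.

0.0472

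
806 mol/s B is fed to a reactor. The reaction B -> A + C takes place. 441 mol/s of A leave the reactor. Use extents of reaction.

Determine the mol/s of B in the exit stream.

365 mol/s

For A: n = n₀ + 1ξ → 441 = 0 + 1ξ, giving ξ = 441 mol/s.
Outlet amounts (n = n₀ + ν ξ):
  B: 806 − 1(441) = 365
  A: 0 + 1(441) = 441
  C: 0 + 1(441) = 441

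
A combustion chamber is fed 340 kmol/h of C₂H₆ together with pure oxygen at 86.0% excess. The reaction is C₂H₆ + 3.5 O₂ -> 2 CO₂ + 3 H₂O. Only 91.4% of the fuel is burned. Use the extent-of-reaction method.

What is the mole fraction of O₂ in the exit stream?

Stoichiometric O₂ = 3.5 × 340 = 1190 kmol/h; O₂ fed = 1190 × 1.860 = 2213 kmol/h.
Fuel reacted = 0.914 × 340 → ξ = 310.8 kmol/h.
Outlet (n = n₀ + ν ξ):
  C₂H₆: 340 − 1(310.8) = 29.24
  O₂: 2213 − 3.5(310.8) = 1126
  CO₂: 0 + 2(310.8) = 621.5
  H₂O: 0 + 3(310.8) = 932.3
Total out = 2709 kmol/h; y_O₂ = 1126 / 2709 = 0.4156.

0.416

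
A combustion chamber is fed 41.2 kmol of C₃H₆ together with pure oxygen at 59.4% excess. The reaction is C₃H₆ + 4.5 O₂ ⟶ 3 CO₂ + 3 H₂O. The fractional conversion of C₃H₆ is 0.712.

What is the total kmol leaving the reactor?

Stoichiometric O₂ = 4.5 × 41.2 = 185.4 kmol; O₂ fed = 185.4 × 1.594 = 295.5 kmol.
Fuel reacted = 0.712 × 41.2 → ξ = 29.33 kmol.
Outlet (n = n₀ + ν ξ):
  C₃H₆: 41.2 − 1(29.33) = 11.87
  O₂: 295.5 − 4.5(29.33) = 163.5
  CO₂: 0 + 3(29.33) = 88
  H₂O: 0 + 3(29.33) = 88
Total out = 11.87 + 163.5 + 88 + 88 = 351.4 kmol.

351 kmol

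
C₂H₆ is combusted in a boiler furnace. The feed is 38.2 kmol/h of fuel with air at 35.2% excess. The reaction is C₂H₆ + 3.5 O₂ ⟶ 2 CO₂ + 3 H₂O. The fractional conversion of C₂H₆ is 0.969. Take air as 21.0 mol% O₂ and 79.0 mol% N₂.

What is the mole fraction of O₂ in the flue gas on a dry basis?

Stoichiometric O₂ = 3.5 × 38.2 = 133.7 kmol/h; O₂ fed = 133.7 × 1.352 = 180.8 kmol/h.
N₂ fed = 180.8 × 79/21 = 680 kmol/h.
Fuel reacted = 0.969 × 38.2 → ξ = 37.02 kmol/h.
Outlet (n = n₀ + ν ξ):
  C₂H₆: 38.2 − 1(37.02) = 1.184
  O₂: 180.8 − 3.5(37.02) = 51.21
  N₂: 680 (inert)
  CO₂: 0 + 2(37.02) = 74.03
  H₂O: 0 + 3(37.02) = 111
Dry total = 806.4 kmol/h; y_O₂ (dry) = 51.21 / 806.4 = 0.0635.

0.0635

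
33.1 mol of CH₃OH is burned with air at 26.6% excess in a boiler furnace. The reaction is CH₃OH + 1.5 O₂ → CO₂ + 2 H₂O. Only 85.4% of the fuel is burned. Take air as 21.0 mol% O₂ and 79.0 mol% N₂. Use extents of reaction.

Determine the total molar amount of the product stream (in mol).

Stoichiometric O₂ = 1.5 × 33.1 = 49.65 mol; O₂ fed = 49.65 × 1.266 = 62.86 mol.
N₂ fed = 62.86 × 79/21 = 236.5 mol.
Fuel reacted = 0.854 × 33.1 → ξ = 28.27 mol.
Outlet (n = n₀ + ν ξ):
  CH₃OH: 33.1 − 1(28.27) = 4.833
  O₂: 62.86 − 1.5(28.27) = 20.46
  N₂: 236.5 (inert)
  CO₂: 0 + 1(28.27) = 28.27
  H₂O: 0 + 2(28.27) = 56.53
Total out = 4.833 + 20.46 + 236.5 + 28.27 + 56.53 = 346.6 mol.

347 mol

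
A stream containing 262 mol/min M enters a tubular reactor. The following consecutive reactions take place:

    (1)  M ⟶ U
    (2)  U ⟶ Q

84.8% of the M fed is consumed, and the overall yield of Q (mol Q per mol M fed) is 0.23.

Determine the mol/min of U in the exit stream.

Conversion of M: M consumed = 1ξ₁ = 0.848 × 262 → ξ₁ = 222.2 mol/min.
Yield of Q: 1ξ₂ / 262 = 0.23 → ξ₂ = 60.26 mol/min.
Outlet amounts (n = n₀ + Σ ν·ξ):
  M: 262 − 1(222.2) = 39.82
  U: 0 + 1(222.2) − 1(60.26) = 161.9
  Q: 0 + 1(60.26) = 60.26

162 mol/min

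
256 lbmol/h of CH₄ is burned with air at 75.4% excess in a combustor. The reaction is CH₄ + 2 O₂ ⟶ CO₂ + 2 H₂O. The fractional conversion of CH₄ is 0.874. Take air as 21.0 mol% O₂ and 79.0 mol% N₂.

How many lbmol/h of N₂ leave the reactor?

Stoichiometric O₂ = 2 × 256 = 512 lbmol/h; O₂ fed = 512 × 1.754 = 898 lbmol/h.
N₂ fed = 898 × 79/21 = 3378 lbmol/h.
Fuel reacted = 0.874 × 256 → ξ = 223.7 lbmol/h.
Outlet (n = n₀ + ν ξ):
  CH₄: 256 − 1(223.7) = 32.26
  O₂: 898 − 2(223.7) = 450.6
  N₂: 3378 (inert)
  CO₂: 0 + 1(223.7) = 223.7
  H₂O: 0 + 2(223.7) = 447.5

3380 lbmol/h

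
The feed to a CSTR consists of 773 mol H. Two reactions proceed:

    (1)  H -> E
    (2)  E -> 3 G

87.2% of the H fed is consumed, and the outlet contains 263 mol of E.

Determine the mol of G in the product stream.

1230 mol

Conversion of H: H consumed = 1ξ₁ = 0.872 × 773 → ξ₁ = 674.1 mol.
E balance: n_E = 0 + 1ξ₁ − 1ξ₂ = 263 → ξ₂ = (1·674.1 − 263)/1 = 411.1 mol.
Outlet amounts (n = n₀ + Σ ν·ξ):
  H: 773 − 1(674.1) = 98.94
  E: 0 + 1(674.1) − 1(411.1) = 263
  G: 0 + 3(411.1) = 1233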